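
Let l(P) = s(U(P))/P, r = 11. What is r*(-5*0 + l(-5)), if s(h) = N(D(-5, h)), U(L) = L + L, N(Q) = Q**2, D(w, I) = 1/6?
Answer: -11/180 ≈ -0.061111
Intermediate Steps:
D(w, I) = 1/6
U(L) = 2*L
s(h) = 1/36 (s(h) = (1/6)**2 = 1/36)
l(P) = 1/(36*P)
r*(-5*0 + l(-5)) = 11*(-5*0 + (1/36)/(-5)) = 11*(0 + (1/36)*(-1/5)) = 11*(0 - 1/180) = 11*(-1/180) = -11/180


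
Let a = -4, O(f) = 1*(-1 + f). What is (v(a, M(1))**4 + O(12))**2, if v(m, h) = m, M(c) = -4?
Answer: 71289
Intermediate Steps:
O(f) = -1 + f
(v(a, M(1))**4 + O(12))**2 = ((-4)**4 + (-1 + 12))**2 = (256 + 11)**2 = 267**2 = 71289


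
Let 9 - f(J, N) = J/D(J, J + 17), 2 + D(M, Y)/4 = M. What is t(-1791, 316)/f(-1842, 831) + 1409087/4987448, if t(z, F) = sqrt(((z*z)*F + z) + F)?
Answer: 1409087/4987448 + 3688*sqrt(1013625721)/32271 ≈ 3638.7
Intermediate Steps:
D(M, Y) = -8 + 4*M
t(z, F) = sqrt(F + z + F*z**2) (t(z, F) = sqrt((z**2*F + z) + F) = sqrt((F*z**2 + z) + F) = sqrt((z + F*z**2) + F) = sqrt(F + z + F*z**2))
f(J, N) = 9 - J/(-8 + 4*J)
t(-1791, 316)/f(-1842, 831) + 1409087/4987448 = sqrt(316 - 1791 + 316*(-1791)**2)/(((-72 + 35*(-1842))/(4*(-2 - 1842)))) + 1409087/4987448 = sqrt(316 - 1791 + 316*3207681)/(((1/4)*(-72 - 64470)/(-1844))) + 1409087*(1/4987448) = sqrt(316 - 1791 + 1013627196)/(((1/4)*(-1/1844)*(-64542))) + 1409087/4987448 = sqrt(1013625721)/(32271/3688) + 1409087/4987448 = sqrt(1013625721)*(3688/32271) + 1409087/4987448 = 3688*sqrt(1013625721)/32271 + 1409087/4987448 = 1409087/4987448 + 3688*sqrt(1013625721)/32271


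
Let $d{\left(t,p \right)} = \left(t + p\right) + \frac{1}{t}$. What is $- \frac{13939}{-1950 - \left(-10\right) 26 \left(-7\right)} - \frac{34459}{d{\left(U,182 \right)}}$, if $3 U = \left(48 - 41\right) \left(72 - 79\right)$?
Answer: $- \frac{551691241}{2699320} \approx -204.38$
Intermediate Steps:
$U = - \frac{49}{3}$ ($U = \frac{\left(48 - 41\right) \left(72 - 79\right)}{3} = \frac{7 \left(-7\right)}{3} = \frac{1}{3} \left(-49\right) = - \frac{49}{3} \approx -16.333$)
$d{\left(t,p \right)} = p + t + \frac{1}{t}$ ($d{\left(t,p \right)} = \left(p + t\right) + \frac{1}{t} = p + t + \frac{1}{t}$)
$- \frac{13939}{-1950 - \left(-10\right) 26 \left(-7\right)} - \frac{34459}{d{\left(U,182 \right)}} = - \frac{13939}{-1950 - \left(-10\right) 26 \left(-7\right)} - \frac{34459}{182 - \frac{49}{3} + \frac{1}{- \frac{49}{3}}} = - \frac{13939}{-1950 - \left(-260\right) \left(-7\right)} - \frac{34459}{182 - \frac{49}{3} - \frac{3}{49}} = - \frac{13939}{-1950 - 1820} - \frac{34459}{\frac{24344}{147}} = - \frac{13939}{-1950 - 1820} - \frac{297969}{1432} = - \frac{13939}{-3770} - \frac{297969}{1432} = \left(-13939\right) \left(- \frac{1}{3770}\right) - \frac{297969}{1432} = \frac{13939}{3770} - \frac{297969}{1432} = - \frac{551691241}{2699320}$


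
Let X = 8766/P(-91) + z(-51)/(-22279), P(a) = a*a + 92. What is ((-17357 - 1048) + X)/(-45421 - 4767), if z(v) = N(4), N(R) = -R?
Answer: 1144370470643/3120724419532 ≈ 0.36670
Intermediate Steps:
z(v) = -4 (z(v) = -1*4 = -4)
P(a) = 92 + a² (P(a) = a² + 92 = 92 + a²)
X = 65110402/62180689 (X = 8766/(92 + (-91)²) - 4/(-22279) = 8766/(92 + 8281) - 4*(-1/22279) = 8766/8373 + 4/22279 = 8766*(1/8373) + 4/22279 = 2922/2791 + 4/22279 = 65110402/62180689 ≈ 1.0471)
((-17357 - 1048) + X)/(-45421 - 4767) = ((-17357 - 1048) + 65110402/62180689)/(-45421 - 4767) = (-18405 + 65110402/62180689)/(-50188) = -1144370470643/62180689*(-1/50188) = 1144370470643/3120724419532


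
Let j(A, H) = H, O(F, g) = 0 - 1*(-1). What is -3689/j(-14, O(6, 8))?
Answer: -3689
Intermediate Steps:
O(F, g) = 1 (O(F, g) = 0 + 1 = 1)
-3689/j(-14, O(6, 8)) = -3689/1 = -3689*1 = -3689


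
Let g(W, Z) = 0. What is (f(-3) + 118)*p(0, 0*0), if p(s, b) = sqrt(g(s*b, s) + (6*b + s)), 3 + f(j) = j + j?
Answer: 0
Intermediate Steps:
f(j) = -3 + 2*j (f(j) = -3 + (j + j) = -3 + 2*j)
p(s, b) = sqrt(s + 6*b) (p(s, b) = sqrt(0 + (6*b + s)) = sqrt(0 + (s + 6*b)) = sqrt(s + 6*b))
(f(-3) + 118)*p(0, 0*0) = ((-3 + 2*(-3)) + 118)*sqrt(0 + 6*(0*0)) = ((-3 - 6) + 118)*sqrt(0 + 6*0) = (-9 + 118)*sqrt(0 + 0) = 109*sqrt(0) = 109*0 = 0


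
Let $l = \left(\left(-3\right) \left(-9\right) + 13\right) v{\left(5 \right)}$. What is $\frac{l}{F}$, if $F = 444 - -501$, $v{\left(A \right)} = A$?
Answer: $\frac{40}{189} \approx 0.21164$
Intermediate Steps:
$F = 945$ ($F = 444 + 501 = 945$)
$l = 200$ ($l = \left(\left(-3\right) \left(-9\right) + 13\right) 5 = \left(27 + 13\right) 5 = 40 \cdot 5 = 200$)
$\frac{l}{F} = \frac{200}{945} = 200 \cdot \frac{1}{945} = \frac{40}{189}$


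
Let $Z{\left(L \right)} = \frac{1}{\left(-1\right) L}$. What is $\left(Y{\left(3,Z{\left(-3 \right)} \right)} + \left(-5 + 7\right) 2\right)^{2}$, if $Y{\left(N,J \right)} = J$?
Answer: $\frac{169}{9} \approx 18.778$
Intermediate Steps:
$Z{\left(L \right)} = - \frac{1}{L}$
$\left(Y{\left(3,Z{\left(-3 \right)} \right)} + \left(-5 + 7\right) 2\right)^{2} = \left(- \frac{1}{-3} + \left(-5 + 7\right) 2\right)^{2} = \left(\left(-1\right) \left(- \frac{1}{3}\right) + 2 \cdot 2\right)^{2} = \left(\frac{1}{3} + 4\right)^{2} = \left(\frac{13}{3}\right)^{2} = \frac{169}{9}$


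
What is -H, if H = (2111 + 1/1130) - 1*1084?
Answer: -1160511/1130 ≈ -1027.0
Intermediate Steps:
H = 1160511/1130 (H = (2111 + 1/1130) - 1084 = 2385431/1130 - 1084 = 1160511/1130 ≈ 1027.0)
-H = -1*1160511/1130 = -1160511/1130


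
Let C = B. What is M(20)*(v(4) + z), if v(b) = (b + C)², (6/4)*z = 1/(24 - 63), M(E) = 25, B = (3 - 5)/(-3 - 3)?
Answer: 54875/117 ≈ 469.02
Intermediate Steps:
B = ⅓ (B = -2/(-6) = -2*(-⅙) = ⅓ ≈ 0.33333)
C = ⅓ ≈ 0.33333
z = -2/117 (z = 2/(3*(24 - 63)) = (⅔)/(-39) = (⅔)*(-1/39) = -2/117 ≈ -0.017094)
v(b) = (⅓ + b)² (v(b) = (b + ⅓)² = (⅓ + b)²)
M(20)*(v(4) + z) = 25*((1 + 3*4)²/9 - 2/117) = 25*((1 + 12)²/9 - 2/117) = 25*((⅑)*13² - 2/117) = 25*((⅑)*169 - 2/117) = 25*(169/9 - 2/117) = 25*(2195/117) = 54875/117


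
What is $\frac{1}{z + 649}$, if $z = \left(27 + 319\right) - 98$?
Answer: $\frac{1}{897} \approx 0.0011148$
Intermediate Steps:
$z = 248$ ($z = 346 - 98 = 248$)
$\frac{1}{z + 649} = \frac{1}{248 + 649} = \frac{1}{897}$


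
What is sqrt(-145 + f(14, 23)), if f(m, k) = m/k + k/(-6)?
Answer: I*sqrt(2822790)/138 ≈ 12.175*I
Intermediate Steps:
f(m, k) = -k/6 + m/k (f(m, k) = m/k + k*(-1/6) = m/k - k/6 = -k/6 + m/k)
sqrt(-145 + f(14, 23)) = sqrt(-145 + (-1/6*23 + 14/23)) = sqrt(-145 + (-23/6 + 14*(1/23))) = sqrt(-145 + (-23/6 + 14/23)) = sqrt(-145 - 445/138) = sqrt(-20455/138) = I*sqrt(2822790)/138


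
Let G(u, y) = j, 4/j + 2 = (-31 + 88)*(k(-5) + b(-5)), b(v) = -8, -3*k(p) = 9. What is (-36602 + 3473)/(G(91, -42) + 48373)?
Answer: -20838141/30426613 ≈ -0.68487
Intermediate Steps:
k(p) = -3 (k(p) = -⅓*9 = -3)
j = -4/629 (j = 4/(-2 + (-31 + 88)*(-3 - 8)) = 4/(-2 + 57*(-11)) = 4/(-2 - 627) = 4/(-629) = 4*(-1/629) = -4/629 ≈ -0.0063593)
G(u, y) = -4/629
(-36602 + 3473)/(G(91, -42) + 48373) = (-36602 + 3473)/(-4/629 + 48373) = -33129/30426613/629 = -33129*629/30426613 = -20838141/30426613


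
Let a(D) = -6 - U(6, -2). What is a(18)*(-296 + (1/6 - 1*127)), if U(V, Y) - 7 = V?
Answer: 48203/6 ≈ 8033.8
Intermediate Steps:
U(V, Y) = 7 + V
a(D) = -19 (a(D) = -6 - (7 + 6) = -6 - 1*13 = -6 - 13 = -19)
a(18)*(-296 + (1/6 - 1*127)) = -19*(-296 + (1/6 - 1*127)) = -19*(-296 + (⅙ - 127)) = -19*(-296 - 761/6) = -19*(-2537/6) = 48203/6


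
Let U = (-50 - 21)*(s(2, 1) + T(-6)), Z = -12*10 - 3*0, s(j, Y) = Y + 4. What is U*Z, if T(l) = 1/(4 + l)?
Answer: 38340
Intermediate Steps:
s(j, Y) = 4 + Y
Z = -120 (Z = -120 + 0 = -120)
U = -639/2 (U = (-50 - 21)*((4 + 1) + 1/(4 - 6)) = -71*(5 + 1/(-2)) = -71*(5 - ½) = -71*9/2 = -639/2 ≈ -319.50)
U*Z = -639/2*(-120) = 38340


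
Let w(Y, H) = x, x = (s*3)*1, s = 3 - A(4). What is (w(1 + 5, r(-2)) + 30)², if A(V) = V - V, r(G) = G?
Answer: 1521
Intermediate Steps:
A(V) = 0
s = 3 (s = 3 - 1*0 = 3 + 0 = 3)
x = 9 (x = (3*3)*1 = 9*1 = 9)
w(Y, H) = 9
(w(1 + 5, r(-2)) + 30)² = (9 + 30)² = 39² = 1521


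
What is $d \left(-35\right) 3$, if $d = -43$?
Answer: $4515$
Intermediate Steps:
$d \left(-35\right) 3 = \left(-43\right) \left(-35\right) 3 = 1505 \cdot 3 = 4515$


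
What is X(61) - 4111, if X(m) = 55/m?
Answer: -250716/61 ≈ -4110.1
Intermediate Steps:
X(61) - 4111 = 55/61 - 4111 = -250716/61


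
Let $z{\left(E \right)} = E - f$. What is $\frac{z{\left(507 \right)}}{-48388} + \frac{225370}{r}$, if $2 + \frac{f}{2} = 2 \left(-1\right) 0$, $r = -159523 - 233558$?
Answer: $- \frac{11106067951}{19020403428} \approx -0.5839$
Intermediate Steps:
$r = -393081$
$f = -4$ ($f = -4 + 2 \cdot 2 \left(-1\right) 0 = -4 + 2 \left(\left(-2\right) 0\right) = -4 + 2 \cdot 0 = -4 + 0 = -4$)
$z{\left(E \right)} = 4 + E$ ($z{\left(E \right)} = E - -4 = E + 4 = 4 + E$)
$\frac{z{\left(507 \right)}}{-48388} + \frac{225370}{r} = \frac{4 + 507}{-48388} + \frac{225370}{-393081} = 511 \left(- \frac{1}{48388}\right) + 225370 \left(- \frac{1}{393081}\right) = - \frac{511}{48388} - \frac{225370}{393081} = - \frac{11106067951}{19020403428}$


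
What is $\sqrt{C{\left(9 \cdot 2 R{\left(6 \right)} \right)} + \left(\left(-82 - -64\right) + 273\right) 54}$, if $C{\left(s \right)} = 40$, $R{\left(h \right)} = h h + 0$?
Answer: $\sqrt{13810} \approx 117.52$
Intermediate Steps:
$R{\left(h \right)} = h^{2}$ ($R{\left(h \right)} = h^{2} + 0 = h^{2}$)
$\sqrt{C{\left(9 \cdot 2 R{\left(6 \right)} \right)} + \left(\left(-82 - -64\right) + 273\right) 54} = \sqrt{40 + \left(\left(-82 - -64\right) + 273\right) 54} = \sqrt{40 + \left(\left(-82 + 64\right) + 273\right) 54} = \sqrt{40 + \left(-18 + 273\right) 54} = \sqrt{40 + 255 \cdot 54} = \sqrt{40 + 13770} = \sqrt{13810}$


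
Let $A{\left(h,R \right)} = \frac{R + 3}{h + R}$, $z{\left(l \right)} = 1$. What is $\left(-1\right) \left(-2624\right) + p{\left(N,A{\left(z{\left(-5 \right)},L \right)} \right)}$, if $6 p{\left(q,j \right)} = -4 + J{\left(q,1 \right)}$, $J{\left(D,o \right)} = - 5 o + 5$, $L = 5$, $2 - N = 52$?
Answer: $\frac{7870}{3} \approx 2623.3$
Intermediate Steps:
$N = -50$ ($N = 2 - 52 = -50$)
$J{\left(D,o \right)} = 5 - 5 o$
$A{\left(h,R \right)} = \frac{3 + R}{R + h}$
$p{\left(q,j \right)} = - \frac{2}{3}$ ($p{\left(q,j \right)} = \frac{-4 + \left(5 - 5\right)}{6} = \frac{-4 + 0}{6} = \frac{1}{6} \left(-4\right) = - \frac{2}{3}$)
$\left(-1\right) \left(-2624\right) + p{\left(N,A{\left(z{\left(-5 \right)},L \right)} \right)} = \left(-1\right) \left(-2624\right) - \frac{2}{3} = 2624 - \frac{2}{3} = \frac{7870}{3}$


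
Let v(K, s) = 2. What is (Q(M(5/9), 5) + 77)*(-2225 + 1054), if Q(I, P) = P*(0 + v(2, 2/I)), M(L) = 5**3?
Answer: -101877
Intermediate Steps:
M(L) = 125
Q(I, P) = 2*P (Q(I, P) = P*(0 + 2) = P*2 = 2*P)
(Q(M(5/9), 5) + 77)*(-2225 + 1054) = (2*5 + 77)*(-2225 + 1054) = (10 + 77)*(-1171) = 87*(-1171) = -101877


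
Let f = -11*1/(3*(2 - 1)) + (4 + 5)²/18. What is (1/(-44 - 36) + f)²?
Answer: 38809/57600 ≈ 0.67377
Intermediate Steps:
f = ⅚ (f = -11/(3*1) + 9²*(1/18) = -11/3 + 81*(1/18) = -11*⅓ + 9/2 = -11/3 + 9/2 = ⅚ ≈ 0.83333)
(1/(-44 - 36) + f)² = (1/(-44 - 36) + ⅚)² = (1/(-80) + ⅚)² = (-1/80 + ⅚)² = (197/240)² = 38809/57600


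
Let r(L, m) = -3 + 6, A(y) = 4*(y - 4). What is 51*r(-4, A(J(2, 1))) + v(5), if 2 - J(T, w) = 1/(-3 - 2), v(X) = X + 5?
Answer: 163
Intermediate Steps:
v(X) = 5 + X
J(T, w) = 11/5 (J(T, w) = 2 - 1/(-3 - 2) = 2 - 1/(-5) = 2 - 1*(-1/5) = 2 + 1/5 = 11/5)
A(y) = -16 + 4*y (A(y) = 4*(-4 + y) = -16 + 4*y)
r(L, m) = 3
51*r(-4, A(J(2, 1))) + v(5) = 51*3 + (5 + 5) = 153 + 10 = 163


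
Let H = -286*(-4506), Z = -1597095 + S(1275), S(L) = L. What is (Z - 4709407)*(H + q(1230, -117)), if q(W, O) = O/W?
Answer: -3331514990694267/410 ≈ -8.1256e+12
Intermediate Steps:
Z = -1595820 (Z = -1597095 + 1275 = -1595820)
H = 1288716
(Z - 4709407)*(H + q(1230, -117)) = (-1595820 - 4709407)*(1288716 - 117/1230) = -6305227*(1288716 - 117*1/1230) = -6305227*(1288716 - 39/410) = -6305227*528373521/410 = -3331514990694267/410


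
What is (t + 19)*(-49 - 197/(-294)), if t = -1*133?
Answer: 269971/49 ≈ 5509.6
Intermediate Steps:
t = -133
(t + 19)*(-49 - 197/(-294)) = (-133 + 19)*(-49 - 197/(-294)) = -114*(-49 - 197*(-1/294)) = -114*(-49 + 197/294) = -114*(-14209/294) = 269971/49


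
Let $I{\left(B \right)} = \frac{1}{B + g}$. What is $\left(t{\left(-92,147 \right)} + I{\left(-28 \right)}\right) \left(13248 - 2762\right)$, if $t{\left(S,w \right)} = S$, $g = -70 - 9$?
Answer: $-964810$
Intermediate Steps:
$g = -79$
$I{\left(B \right)} = \frac{1}{-79 + B}$ ($I{\left(B \right)} = \frac{1}{B - 79} = \frac{1}{-79 + B}$)
$\left(t{\left(-92,147 \right)} + I{\left(-28 \right)}\right) \left(13248 - 2762\right) = \left(-92 + \frac{1}{-79 - 28}\right) \left(13248 - 2762\right) = \left(-92 + \frac{1}{-107}\right) 10486 = \left(-92 - \frac{1}{107}\right) 10486 = \left(- \frac{9845}{107}\right) 10486 = -964810$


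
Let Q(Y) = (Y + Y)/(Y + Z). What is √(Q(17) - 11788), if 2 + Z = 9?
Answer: I*√424317/6 ≈ 108.57*I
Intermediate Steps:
Z = 7 (Z = -2 + 9 = 7)
Q(Y) = 2*Y/(7 + Y) (Q(Y) = (Y + Y)/(Y + 7) = (2*Y)/(7 + Y) = 2*Y/(7 + Y))
√(Q(17) - 11788) = √(2*17/(7 + 17) - 11788) = √(2*17/24 - 11788) = √(2*17*(1/24) - 11788) = √(17/12 - 11788) = √(-141439/12) = I*√424317/6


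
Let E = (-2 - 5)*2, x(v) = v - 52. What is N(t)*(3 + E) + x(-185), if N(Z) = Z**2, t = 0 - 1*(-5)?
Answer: -512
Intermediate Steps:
t = 5 (t = 0 + 5 = 5)
x(v) = -52 + v
E = -14 (E = -7*2 = -14)
N(t)*(3 + E) + x(-185) = 5**2*(3 - 14) + (-52 - 185) = 25*(-11) - 237 = -275 - 237 = -512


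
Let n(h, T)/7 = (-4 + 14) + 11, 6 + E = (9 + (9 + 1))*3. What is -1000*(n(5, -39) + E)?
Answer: -198000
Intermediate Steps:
E = 51 (E = -6 + (9 + (9 + 1))*3 = -6 + (9 + 10)*3 = -6 + 19*3 = -6 + 57 = 51)
n(h, T) = 147 (n(h, T) = 7*((-4 + 14) + 11) = 7*(10 + 11) = 7*21 = 147)
-1000*(n(5, -39) + E) = -1000*(147 + 51) = -1000*198 = -198000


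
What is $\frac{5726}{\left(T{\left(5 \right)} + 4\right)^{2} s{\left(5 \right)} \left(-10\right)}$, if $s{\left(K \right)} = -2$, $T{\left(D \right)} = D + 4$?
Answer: $\frac{2863}{1690} \approx 1.6941$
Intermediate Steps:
$T{\left(D \right)} = 4 + D$
$\frac{5726}{\left(T{\left(5 \right)} + 4\right)^{2} s{\left(5 \right)} \left(-10\right)} = \frac{5726}{\left(\left(4 + 5\right) + 4\right)^{2} \left(-2\right) \left(-10\right)} = \frac{5726}{\left(9 + 4\right)^{2} \left(-2\right) \left(-10\right)} = \frac{5726}{13^{2} \left(-2\right) \left(-10\right)} = \frac{5726}{169 \left(-2\right) \left(-10\right)} = \frac{5726}{\left(-338\right) \left(-10\right)} = \frac{5726}{3380} = 5726 \cdot \frac{1}{3380} = \frac{2863}{1690}$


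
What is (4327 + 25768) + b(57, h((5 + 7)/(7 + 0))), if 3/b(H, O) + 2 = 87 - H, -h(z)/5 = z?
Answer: 842663/28 ≈ 30095.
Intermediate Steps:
h(z) = -5*z
b(H, O) = 3/(85 - H) (b(H, O) = 3/(-2 + (87 - H)) = 3/(85 - H))
(4327 + 25768) + b(57, h((5 + 7)/(7 + 0))) = (4327 + 25768) - 3/(-85 + 57) = 30095 - 3/(-28) = 30095 - 3*(-1/28) = 30095 + 3/28 = 842663/28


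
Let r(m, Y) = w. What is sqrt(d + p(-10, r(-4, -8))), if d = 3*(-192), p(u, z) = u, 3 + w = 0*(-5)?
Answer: I*sqrt(586) ≈ 24.207*I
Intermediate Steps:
w = -3 (w = -3 + 0*(-5) = -3 + 0 = -3)
r(m, Y) = -3
d = -576
sqrt(d + p(-10, r(-4, -8))) = sqrt(-576 - 10) = sqrt(-586) = I*sqrt(586)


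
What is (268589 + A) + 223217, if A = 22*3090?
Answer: 559786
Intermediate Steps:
A = 67980
(268589 + A) + 223217 = (268589 + 67980) + 223217 = 336569 + 223217 = 559786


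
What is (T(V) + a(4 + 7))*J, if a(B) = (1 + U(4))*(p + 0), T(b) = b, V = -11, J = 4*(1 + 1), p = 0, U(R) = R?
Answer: -88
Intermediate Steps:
J = 8 (J = 4*2 = 8)
a(B) = 0 (a(B) = (1 + 4)*(0 + 0) = 5*0 = 0)
(T(V) + a(4 + 7))*J = (-11 + 0)*8 = -11*8 = -88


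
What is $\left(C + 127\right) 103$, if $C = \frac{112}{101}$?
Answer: $\frac{1332717}{101} \approx 13195.0$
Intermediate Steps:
$C = \frac{112}{101}$ ($C = 112 \cdot \frac{1}{101} = \frac{112}{101} \approx 1.1089$)
$\left(C + 127\right) 103 = \left(\frac{112}{101} + 127\right) 103 = \frac{12939}{101} \cdot 103 = \frac{1332717}{101}$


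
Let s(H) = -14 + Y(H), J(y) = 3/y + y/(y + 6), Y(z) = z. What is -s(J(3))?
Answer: 38/3 ≈ 12.667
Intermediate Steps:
J(y) = 3/y + y/(6 + y)
s(H) = -14 + H
-s(J(3)) = -(-14 + (18 + 3² + 3*3)/(3*(6 + 3))) = -(-14 + (⅓)*(18 + 9 + 9)/9) = -(-14 + (⅓)*(⅑)*36) = -(-14 + 4/3) = -1*(-38/3) = 38/3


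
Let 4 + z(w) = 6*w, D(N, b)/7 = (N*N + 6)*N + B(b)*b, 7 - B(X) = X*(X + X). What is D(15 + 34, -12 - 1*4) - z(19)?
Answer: 882051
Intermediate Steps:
B(X) = 7 - 2*X**2 (B(X) = 7 - X*(X + X) = 7 - X*2*X = 7 - 2*X**2)
D(N, b) = 7*N*(6 + N**2) + 7*b*(7 - 2*b**2) (D(N, b) = 7*((N*N + 6)*N + (7 - 2*b**2)*b) = 7*((N**2 + 6)*N + b*(7 - 2*b**2)) = 7*((6 + N**2)*N + b*(7 - 2*b**2)) = 7*(N*(6 + N**2) + b*(7 - 2*b**2)) = 7*N*(6 + N**2) + 7*b*(7 - 2*b**2))
z(w) = -4 + 6*w
D(15 + 34, -12 - 1*4) - z(19) = (7*(15 + 34)**3 + 42*(15 + 34) - 7*(-12 - 1*4)*(-7 + 2*(-12 - 1*4)**2)) - (-4 + 6*19) = (7*49**3 + 42*49 - 7*(-12 - 4)*(-7 + 2*(-12 - 4)**2)) - (-4 + 114) = (7*117649 + 2058 - 7*(-16)*(-7 + 2*(-16)**2)) - 1*110 = (823543 + 2058 - 7*(-16)*(-7 + 2*256)) - 110 = (823543 + 2058 - 7*(-16)*(-7 + 512)) - 110 = (823543 + 2058 - 7*(-16)*505) - 110 = (823543 + 2058 + 56560) - 110 = 882161 - 110 = 882051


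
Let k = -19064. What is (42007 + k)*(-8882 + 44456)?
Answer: 816174282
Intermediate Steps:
(42007 + k)*(-8882 + 44456) = (42007 - 19064)*(-8882 + 44456) = 22943*35574 = 816174282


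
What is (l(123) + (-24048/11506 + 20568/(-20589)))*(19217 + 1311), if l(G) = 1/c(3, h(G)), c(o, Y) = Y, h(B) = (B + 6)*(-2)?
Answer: -323377677186856/5093286231 ≈ -63491.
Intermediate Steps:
h(B) = -12 - 2*B (h(B) = (6 + B)*(-2) = -12 - 2*B)
l(G) = 1/(-12 - 2*G)
(l(123) + (-24048/11506 + 20568/(-20589)))*(19217 + 1311) = (-1/(12 + 2*123) + (-24048/11506 + 20568/(-20589)))*(19217 + 1311) = (-1/(12 + 246) + (-24048*1/11506 + 20568*(-1/20589)))*20528 = (-1/258 + (-12024/5753 - 6856/6863))*20528 = (-1*1/258 - 121963280/39482839)*20528 = (-1/258 - 121963280/39482839)*20528 = -31506009079/10186572462*20528 = -323377677186856/5093286231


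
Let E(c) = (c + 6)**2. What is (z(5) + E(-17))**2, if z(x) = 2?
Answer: 15129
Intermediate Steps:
E(c) = (6 + c)**2
(z(5) + E(-17))**2 = (2 + (6 - 17)**2)**2 = (2 + (-11)**2)**2 = (2 + 121)**2 = 123**2 = 15129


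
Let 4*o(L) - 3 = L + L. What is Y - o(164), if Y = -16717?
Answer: -67199/4 ≈ -16800.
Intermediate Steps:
o(L) = ¾ + L/2 (o(L) = ¾ + (L + L)/4 = ¾ + (2*L)/4 = ¾ + L/2)
Y - o(164) = -16717 - (¾ + (½)*164) = -16717 - (¾ + 82) = -16717 - 1*331/4 = -16717 - 331/4 = -67199/4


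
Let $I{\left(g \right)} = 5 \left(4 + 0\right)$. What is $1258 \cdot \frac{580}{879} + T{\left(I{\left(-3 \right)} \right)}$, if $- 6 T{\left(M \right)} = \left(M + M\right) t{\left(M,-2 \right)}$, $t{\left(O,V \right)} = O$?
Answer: $\frac{612440}{879} \approx 696.75$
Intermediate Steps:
$I{\left(g \right)} = 20$ ($I{\left(g \right)} = 5 \cdot 4 = 20$)
$T{\left(M \right)} = - \frac{M^{2}}{3}$ ($T{\left(M \right)} = - \frac{\left(M + M\right) M}{6} = - \frac{2 M M}{6} = - \frac{2 M^{2}}{6} = - \frac{M^{2}}{3}$)
$1258 \cdot \frac{580}{879} + T{\left(I{\left(-3 \right)} \right)} = 1258 \cdot \frac{580}{879} - \frac{20^{2}}{3} = 1258 \cdot 580 \cdot \frac{1}{879} - \frac{400}{3} = 1258 \cdot \frac{580}{879} - \frac{400}{3} = \frac{729640}{879} - \frac{400}{3} = \frac{612440}{879}$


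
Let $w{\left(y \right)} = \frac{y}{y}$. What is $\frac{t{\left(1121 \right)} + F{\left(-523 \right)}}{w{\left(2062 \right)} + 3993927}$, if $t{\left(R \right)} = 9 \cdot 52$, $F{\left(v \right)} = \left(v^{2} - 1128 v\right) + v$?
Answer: $\frac{431709}{1996964} \approx 0.21618$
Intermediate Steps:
$F{\left(v \right)} = v^{2} - 1127 v$
$t{\left(R \right)} = 468$
$w{\left(y \right)} = 1$
$\frac{t{\left(1121 \right)} + F{\left(-523 \right)}}{w{\left(2062 \right)} + 3993927} = \frac{468 - 523 \left(-1127 - 523\right)}{1 + 3993927} = \frac{468 - -862950}{3993928} = \left(468 + 862950\right) \frac{1}{3993928} = 863418 \cdot \frac{1}{3993928} = \frac{431709}{1996964}$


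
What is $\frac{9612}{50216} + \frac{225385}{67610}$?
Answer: $\frac{149597506}{42438797} \approx 3.525$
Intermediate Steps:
$\frac{9612}{50216} + \frac{225385}{67610} = 9612 \cdot \frac{1}{50216} + 225385 \cdot \frac{1}{67610} = \frac{2403}{12554} + \frac{45077}{13522} = \frac{149597506}{42438797}$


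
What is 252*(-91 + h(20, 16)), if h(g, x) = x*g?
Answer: 57708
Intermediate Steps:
h(g, x) = g*x
252*(-91 + h(20, 16)) = 252*(-91 + 20*16) = 252*(-91 + 320) = 252*229 = 57708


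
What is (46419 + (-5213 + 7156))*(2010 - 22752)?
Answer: -1003124604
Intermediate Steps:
(46419 + (-5213 + 7156))*(2010 - 22752) = (46419 + 1943)*(-20742) = 48362*(-20742) = -1003124604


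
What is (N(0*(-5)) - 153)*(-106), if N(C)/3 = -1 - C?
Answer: 16536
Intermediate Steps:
N(C) = -3 - 3*C (N(C) = 3*(-1 - C) = -3 - 3*C)
(N(0*(-5)) - 153)*(-106) = ((-3 - 0*(-5)) - 153)*(-106) = ((-3 - 3*0) - 153)*(-106) = ((-3 + 0) - 153)*(-106) = (-3 - 153)*(-106) = -156*(-106) = 16536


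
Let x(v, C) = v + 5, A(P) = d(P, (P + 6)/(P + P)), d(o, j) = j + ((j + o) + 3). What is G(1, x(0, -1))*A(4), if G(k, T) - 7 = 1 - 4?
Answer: 38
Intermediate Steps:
d(o, j) = 3 + o + 2*j (d(o, j) = j + (3 + j + o) = 3 + o + 2*j)
A(P) = 3 + P + (6 + P)/P (A(P) = 3 + P + 2*((P + 6)/(P + P)) = 3 + P + 2*((6 + P)/((2*P))) = 3 + P + 2*((6 + P)*(1/(2*P))) = 3 + P + 2*((6 + P)/(2*P)) = 3 + P + (6 + P)/P)
x(v, C) = 5 + v
G(k, T) = 4 (G(k, T) = 7 + (1 - 4) = 7 - 3 = 4)
G(1, x(0, -1))*A(4) = 4*(4 + 4 + 6/4) = 4*(4 + 4 + 6*(¼)) = 4*(4 + 4 + 3/2) = 4*(19/2) = 38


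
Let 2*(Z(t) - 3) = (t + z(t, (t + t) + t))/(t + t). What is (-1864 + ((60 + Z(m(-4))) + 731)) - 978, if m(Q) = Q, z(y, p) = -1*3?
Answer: -32761/16 ≈ -2047.6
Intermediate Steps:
z(y, p) = -3
Z(t) = 3 + (-3 + t)/(4*t) (Z(t) = 3 + ((t - 3)/(t + t))/2 = 3 + ((-3 + t)/((2*t)))/2 = 3 + ((-3 + t)*(1/(2*t)))/2 = 3 + ((-3 + t)/(2*t))/2 = 3 + (-3 + t)/(4*t))
(-1864 + ((60 + Z(m(-4))) + 731)) - 978 = (-1864 + ((60 + (¼)*(-3 + 13*(-4))/(-4)) + 731)) - 978 = (-1864 + ((60 + (¼)*(-¼)*(-3 - 52)) + 731)) - 978 = (-1864 + ((60 + (¼)*(-¼)*(-55)) + 731)) - 978 = (-1864 + ((60 + 55/16) + 731)) - 978 = (-1864 + (1015/16 + 731)) - 978 = (-1864 + 12711/16) - 978 = -17113/16 - 978 = -32761/16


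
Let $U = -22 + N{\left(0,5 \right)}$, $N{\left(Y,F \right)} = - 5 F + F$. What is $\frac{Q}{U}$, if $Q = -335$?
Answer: $\frac{335}{42} \approx 7.9762$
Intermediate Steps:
$N{\left(Y,F \right)} = - 4 F$
$U = -42$ ($U = -22 - 20 = -42$)
$\frac{Q}{U} = \frac{1}{-42} \left(-335\right) = \left(- \frac{1}{42}\right) \left(-335\right) = \frac{335}{42}$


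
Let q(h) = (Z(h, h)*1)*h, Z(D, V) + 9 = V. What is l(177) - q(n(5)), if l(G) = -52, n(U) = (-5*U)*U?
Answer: -16802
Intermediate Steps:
Z(D, V) = -9 + V
n(U) = -5*U²
q(h) = h*(-9 + h) (q(h) = ((-9 + h)*1)*h = (-9 + h)*h = h*(-9 + h))
l(177) - q(n(5)) = -52 - (-5*5²)*(-9 - 5*5²) = -52 - (-5*25)*(-9 - 5*25) = -52 - (-125)*(-9 - 125) = -52 - (-125)*(-134) = -52 - 1*16750 = -52 - 16750 = -16802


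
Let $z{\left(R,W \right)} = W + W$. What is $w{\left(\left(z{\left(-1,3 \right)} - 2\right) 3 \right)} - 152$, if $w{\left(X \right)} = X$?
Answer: $-140$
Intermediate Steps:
$z{\left(R,W \right)} = 2 W$
$w{\left(\left(z{\left(-1,3 \right)} - 2\right) 3 \right)} - 152 = \left(2 \cdot 3 - 2\right) 3 - 152 = \left(6 - 2\right) 3 - 152 = 4 \cdot 3 - 152 = 12 - 152 = -140$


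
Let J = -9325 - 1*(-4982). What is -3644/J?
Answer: 3644/4343 ≈ 0.83905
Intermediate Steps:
J = -4343 (J = -9325 + 4982 = -4343)
-3644/J = -3644/(-4343) = -3644*(-1/4343) = 3644/4343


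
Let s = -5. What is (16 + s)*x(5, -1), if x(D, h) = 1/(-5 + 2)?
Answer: -11/3 ≈ -3.6667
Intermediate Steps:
x(D, h) = -⅓ (x(D, h) = 1/(-3) = -⅓)
(16 + s)*x(5, -1) = (16 - 5)*(-⅓) = 11*(-⅓) = -11/3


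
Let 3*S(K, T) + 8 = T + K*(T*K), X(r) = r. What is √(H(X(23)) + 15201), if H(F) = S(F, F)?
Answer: √173355/3 ≈ 138.79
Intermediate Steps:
S(K, T) = -8/3 + T/3 + T*K²/3 (S(K, T) = -8/3 + (T + K*(T*K))/3 = -8/3 + (T + K*(K*T))/3 = -8/3 + (T + T*K²)/3 = -8/3 + (T/3 + T*K²/3) = -8/3 + T/3 + T*K²/3)
H(F) = -8/3 + F/3 + F³/3 (H(F) = -8/3 + F/3 + F*F²/3 = -8/3 + F/3 + F³/3)
√(H(X(23)) + 15201) = √((-8/3 + (⅓)*23 + (⅓)*23³) + 15201) = √((-8/3 + 23/3 + (⅓)*12167) + 15201) = √((-8/3 + 23/3 + 12167/3) + 15201) = √(12182/3 + 15201) = √(57785/3) = √173355/3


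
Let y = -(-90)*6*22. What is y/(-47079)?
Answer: -1320/5231 ≈ -0.25234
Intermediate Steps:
y = 11880 (y = -18*(-30)*22 = 540*22 = 11880)
y/(-47079) = 11880/(-47079) = 11880*(-1/47079) = -1320/5231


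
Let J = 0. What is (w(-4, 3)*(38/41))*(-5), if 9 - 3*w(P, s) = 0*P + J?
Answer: -570/41 ≈ -13.902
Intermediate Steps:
w(P, s) = 3 (w(P, s) = 3 - (0*P + 0)/3 = 3 - (0 + 0)/3 = 3 - 1/3*0 = 3 + 0 = 3)
(w(-4, 3)*(38/41))*(-5) = (3*(38/41))*(-5) = (114/41)*(-5) = -570/41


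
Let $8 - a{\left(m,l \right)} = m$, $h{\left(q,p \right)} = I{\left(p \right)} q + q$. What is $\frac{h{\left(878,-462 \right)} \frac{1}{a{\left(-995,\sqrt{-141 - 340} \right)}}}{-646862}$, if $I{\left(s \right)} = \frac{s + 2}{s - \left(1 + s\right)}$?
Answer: $- \frac{202379}{324401293} \approx -0.00062385$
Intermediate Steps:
$I{\left(s \right)} = -2 - s$ ($I{\left(s \right)} = \frac{2 + s}{-1} = \left(2 + s\right) \left(-1\right) = -2 - s$)
$h{\left(q,p \right)} = q + q \left(-2 - p\right)$ ($h{\left(q,p \right)} = \left(-2 - p\right) q + q = q \left(-2 - p\right) + q = q + q \left(-2 - p\right)$)
$a{\left(m,l \right)} = 8 - m$
$\frac{h{\left(878,-462 \right)} \frac{1}{a{\left(-995,\sqrt{-141 - 340} \right)}}}{-646862} = \frac{\left(-1\right) 878 \left(1 - 462\right) \frac{1}{8 - -995}}{-646862} = \frac{\left(-1\right) 878 \left(-461\right)}{8 + 995} \left(- \frac{1}{646862}\right) = \frac{404758}{1003} \left(- \frac{1}{646862}\right) = - \frac{202379}{324401293}$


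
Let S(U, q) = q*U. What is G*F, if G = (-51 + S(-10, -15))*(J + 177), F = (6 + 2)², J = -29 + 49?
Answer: 1248192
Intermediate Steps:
S(U, q) = U*q
J = 20
F = 64 (F = 8² = 64)
G = 19503 (G = (-51 - 10*(-15))*(20 + 177) = (-51 + 150)*197 = 99*197 = 19503)
G*F = 19503*64 = 1248192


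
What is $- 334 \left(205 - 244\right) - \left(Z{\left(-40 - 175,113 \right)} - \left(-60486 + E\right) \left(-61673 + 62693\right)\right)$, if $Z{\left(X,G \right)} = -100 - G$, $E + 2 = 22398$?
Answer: $-38838561$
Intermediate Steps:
$E = 22396$ ($E = -2 + 22398 = 22396$)
$- 334 \left(205 - 244\right) - \left(Z{\left(-40 - 175,113 \right)} - \left(-60486 + E\right) \left(-61673 + 62693\right)\right) = - 334 \left(205 - 244\right) - \left(\left(-100 - 113\right) - \left(-60486 + 22396\right) \left(-61673 + 62693\right)\right) = \left(-334\right) \left(-39\right) - \left(\left(-100 - 113\right) - \left(-38090\right) 1020\right) = 13026 - \left(-213 - -38851800\right) = 13026 - \left(-213 + 38851800\right) = 13026 - 38851587 = -38838561$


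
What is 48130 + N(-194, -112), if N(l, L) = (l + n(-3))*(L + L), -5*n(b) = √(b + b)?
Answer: 91586 + 224*I*√6/5 ≈ 91586.0 + 109.74*I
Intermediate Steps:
n(b) = -√2*√b/5 (n(b) = -√(b + b)/5 = -√2*√b/5)
N(l, L) = 2*L*(l - I*√6/5) (N(l, L) = (l - √2*√(-3)/5)*(L + L) = (l - √2*I*√3/5)*(2*L) = (l - I*√6/5)*(2*L) = 2*L*(l - I*√6/5))
48130 + N(-194, -112) = 48130 + (⅖)*(-112)*(5*(-194) - I*√6) = 48130 + (⅖)*(-112)*(-970 - I*√6) = 48130 + (43456 + 224*I*√6/5) = 91586 + 224*I*√6/5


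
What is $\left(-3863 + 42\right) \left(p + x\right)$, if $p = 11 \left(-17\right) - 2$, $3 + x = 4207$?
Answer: $-15341315$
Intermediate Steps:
$x = 4204$ ($x = -3 + 4207 = 4204$)
$p = -189$ ($p = -187 - 2 = -189$)
$\left(-3863 + 42\right) \left(p + x\right) = \left(-3863 + 42\right) \left(-189 + 4204\right) = \left(-3821\right) 4015 = -15341315$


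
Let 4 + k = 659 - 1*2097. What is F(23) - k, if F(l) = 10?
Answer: 1452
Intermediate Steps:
k = -1442 (k = -4 + (659 - 1*2097) = -4 + (659 - 2097) = -4 - 1438 = -1442)
F(23) - k = 10 - 1*(-1442) = 10 + 1442 = 1452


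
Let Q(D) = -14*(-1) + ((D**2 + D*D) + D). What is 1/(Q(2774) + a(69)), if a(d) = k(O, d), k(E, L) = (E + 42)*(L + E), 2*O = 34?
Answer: 1/15398014 ≈ 6.4943e-8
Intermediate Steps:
O = 17 (O = (1/2)*34 = 17)
k(E, L) = (42 + E)*(E + L)
a(d) = 1003 + 59*d (a(d) = 17**2 + 42*17 + 42*d + 17*d = 289 + 714 + 42*d + 17*d = 1003 + 59*d)
Q(D) = 14 + D + 2*D**2 (Q(D) = 14 + ((D**2 + D**2) + D) = 14 + (2*D**2 + D) = 14 + (D + 2*D**2) = 14 + D + 2*D**2)
1/(Q(2774) + a(69)) = 1/((14 + 2774 + 2*2774**2) + (1003 + 59*69)) = 1/((14 + 2774 + 2*7695076) + (1003 + 4071)) = 1/((14 + 2774 + 15390152) + 5074) = 1/(15392940 + 5074) = 1/15398014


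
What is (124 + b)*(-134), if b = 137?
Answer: -34974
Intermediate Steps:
(124 + b)*(-134) = (124 + 137)*(-134) = 261*(-134) = -34974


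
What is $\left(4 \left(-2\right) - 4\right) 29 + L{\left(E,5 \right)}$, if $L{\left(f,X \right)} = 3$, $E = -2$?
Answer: $-345$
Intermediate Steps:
$\left(4 \left(-2\right) - 4\right) 29 + L{\left(E,5 \right)} = \left(4 \left(-2\right) - 4\right) 29 + 3 = \left(-8 - 4\right) 29 + 3 = \left(-12\right) 29 + 3 = -348 + 3 = -345$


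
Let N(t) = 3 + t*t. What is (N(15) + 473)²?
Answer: 491401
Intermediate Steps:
N(t) = 3 + t²
(N(15) + 473)² = ((3 + 15²) + 473)² = ((3 + 225) + 473)² = (228 + 473)² = 701² = 491401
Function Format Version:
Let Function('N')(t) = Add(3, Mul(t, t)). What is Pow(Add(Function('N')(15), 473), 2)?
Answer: 491401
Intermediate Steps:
Function('N')(t) = Add(3, Pow(t, 2))
Pow(Add(Function('N')(15), 473), 2) = Pow(Add(Add(3, Pow(15, 2)), 473), 2) = Pow(Add(Add(3, 225), 473), 2) = Pow(Add(228, 473), 2) = Pow(701, 2) = 491401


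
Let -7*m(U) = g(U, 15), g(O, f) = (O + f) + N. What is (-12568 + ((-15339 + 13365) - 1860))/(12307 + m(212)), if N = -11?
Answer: -114814/85933 ≈ -1.3361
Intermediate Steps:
g(O, f) = -11 + O + f (g(O, f) = (O + f) - 11 = -11 + O + f)
m(U) = -4/7 - U/7 (m(U) = -(-11 + U + 15)/7 = -(4 + U)/7 = -4/7 - U/7)
(-12568 + ((-15339 + 13365) - 1860))/(12307 + m(212)) = (-12568 + ((-15339 + 13365) - 1860))/(12307 + (-4/7 - ⅐*212)) = (-12568 + (-1974 - 1860))/(12307 + (-4/7 - 212/7)) = (-12568 - 3834)/(12307 - 216/7) = -16402/85933/7 = -16402*7/85933 = -114814/85933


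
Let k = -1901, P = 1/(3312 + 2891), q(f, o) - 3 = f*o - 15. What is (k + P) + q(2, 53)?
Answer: -11208820/6203 ≈ -1807.0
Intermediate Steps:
q(f, o) = -12 + f*o (q(f, o) = 3 + (f*o - 15) = 3 + (-15 + f*o) = -12 + f*o)
P = 1/6203 ≈ 0.00016121
(k + P) + q(2, 53) = (-1901 + 1/6203) + (-12 + 2*53) = -11791902/6203 + (-12 + 106) = -11791902/6203 + 94 = -11208820/6203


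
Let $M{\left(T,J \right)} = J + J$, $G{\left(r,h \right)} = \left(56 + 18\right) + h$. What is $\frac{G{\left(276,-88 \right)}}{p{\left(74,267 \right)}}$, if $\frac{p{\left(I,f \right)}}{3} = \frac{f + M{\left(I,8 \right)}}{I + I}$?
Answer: $- \frac{2072}{849} \approx -2.4405$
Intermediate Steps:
$G{\left(r,h \right)} = 74 + h$
$M{\left(T,J \right)} = 2 J$
$p{\left(I,f \right)} = \frac{3 \left(16 + f\right)}{2 I}$ ($p{\left(I,f \right)} = 3 \frac{f + 2 \cdot 8}{I + I} = 3 \frac{f + 16}{2 I} = 3 \left(16 + f\right) \frac{1}{2 I} = 3 \frac{16 + f}{2 I} = \frac{3 \left(16 + f\right)}{2 I}$)
$\frac{G{\left(276,-88 \right)}}{p{\left(74,267 \right)}} = \frac{74 - 88}{\frac{3}{2} \cdot \frac{1}{74} \left(16 + 267\right)} = - \frac{14}{\frac{3}{2} \cdot \frac{1}{74} \cdot 283} = - \frac{14}{\frac{849}{148}} = \left(-14\right) \frac{148}{849} = - \frac{2072}{849}$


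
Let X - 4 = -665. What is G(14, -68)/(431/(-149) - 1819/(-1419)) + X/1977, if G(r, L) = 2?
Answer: -530553506/336641583 ≈ -1.5760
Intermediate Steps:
X = -661 (X = 4 - 665 = -661)
G(14, -68)/(431/(-149) - 1819/(-1419)) + X/1977 = 2/(431/(-149) - 1819/(-1419)) - 661/1977 = 2/(431*(-1/149) - 1819*(-1/1419)) - 661*1/1977 = 2/(-431/149 + 1819/1419) - 661/1977 = 2/(-340558/211431) - 661/1977 = 2*(-211431/340558) - 661/1977 = -211431/170279 - 661/1977 = -530553506/336641583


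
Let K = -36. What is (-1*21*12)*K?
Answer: 9072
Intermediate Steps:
(-1*21*12)*K = (-1*21*12)*(-36) = -21*12*(-36) = -252*(-36) = 9072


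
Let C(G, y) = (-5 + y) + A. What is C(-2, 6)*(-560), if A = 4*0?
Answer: -560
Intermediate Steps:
A = 0
C(G, y) = -5 + y (C(G, y) = (-5 + y) + 0 = -5 + y)
C(-2, 6)*(-560) = (-5 + 6)*(-560) = 1*(-560) = -560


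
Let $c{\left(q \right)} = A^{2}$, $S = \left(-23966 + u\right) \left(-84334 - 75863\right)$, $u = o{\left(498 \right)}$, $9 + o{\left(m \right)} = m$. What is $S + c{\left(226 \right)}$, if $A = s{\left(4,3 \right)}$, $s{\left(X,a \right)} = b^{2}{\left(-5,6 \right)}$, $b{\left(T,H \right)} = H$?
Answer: $3760946265$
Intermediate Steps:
$o{\left(m \right)} = -9 + m$
$u = 489$ ($u = -9 + 498 = 489$)
$s{\left(X,a \right)} = 36$ ($s{\left(X,a \right)} = 6^{2} = 36$)
$S = 3760944969$ ($S = \left(-23966 + 489\right) \left(-84334 - 75863\right) = \left(-23477\right) \left(-160197\right) = 3760944969$)
$A = 36$
$c{\left(q \right)} = 1296$ ($c{\left(q \right)} = 36^{2} = 1296$)
$S + c{\left(226 \right)} = 3760944969 + 1296 = 3760946265$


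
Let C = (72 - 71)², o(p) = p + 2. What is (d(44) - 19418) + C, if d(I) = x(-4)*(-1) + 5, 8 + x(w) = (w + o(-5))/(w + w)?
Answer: -155239/8 ≈ -19405.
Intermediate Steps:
o(p) = 2 + p
x(w) = -8 + (-3 + w)/(2*w) (x(w) = -8 + (w + (2 - 5))/(w + w) = -8 + (w - 3)/((2*w)) = -8 + (-3 + w)*(1/(2*w)) = -8 + (-3 + w)/(2*w))
d(I) = 97/8 (d(I) = ((3/2)*(-1 - 5*(-4))/(-4))*(-1) + 5 = ((3/2)*(-¼)*(-1 + 20))*(-1) + 5 = ((3/2)*(-¼)*19)*(-1) + 5 = -57/8*(-1) + 5 = 57/8 + 5 = 97/8)
C = 1 (C = 1² = 1)
(d(44) - 19418) + C = (97/8 - 19418) + 1 = -155247/8 + 1 = -155239/8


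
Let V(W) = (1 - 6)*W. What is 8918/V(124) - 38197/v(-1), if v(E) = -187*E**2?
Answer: 11007237/57970 ≈ 189.88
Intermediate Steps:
V(W) = -5*W
8918/V(124) - 38197/v(-1) = 8918/((-5*124)) - 38197/((-187*(-1)**2)) = 8918/(-620) - 38197/((-187*1)) = 8918*(-1/620) - 38197/(-187) = -4459/310 - 38197*(-1/187) = -4459/310 + 38197/187 = 11007237/57970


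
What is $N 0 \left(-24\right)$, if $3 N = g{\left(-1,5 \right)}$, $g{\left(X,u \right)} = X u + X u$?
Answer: $0$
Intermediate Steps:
$g{\left(X,u \right)} = 2 X u$
$N = - \frac{10}{3}$ ($N = \frac{2 \left(-1\right) 5}{3} = \frac{1}{3} \left(-10\right) = - \frac{10}{3} \approx -3.3333$)
$N 0 \left(-24\right) = \left(- \frac{10}{3}\right) 0 \left(-24\right) = 0 \left(-24\right) = 0$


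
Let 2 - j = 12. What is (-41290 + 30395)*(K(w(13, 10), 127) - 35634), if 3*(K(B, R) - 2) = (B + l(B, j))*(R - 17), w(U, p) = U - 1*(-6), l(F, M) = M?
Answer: 384615290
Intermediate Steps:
j = -10 (j = 2 - 1*12 = 2 - 12 = -10)
w(U, p) = 6 + U (w(U, p) = U + 6 = 6 + U)
K(B, R) = 2 + (-17 + R)*(-10 + B)/3 (K(B, R) = 2 + ((B - 10)*(R - 17))/3 = 2 + ((-10 + B)*(-17 + R))/3 = 2 + ((-17 + R)*(-10 + B))/3 = 2 + (-17 + R)*(-10 + B)/3)
(-41290 + 30395)*(K(w(13, 10), 127) - 35634) = (-41290 + 30395)*((176/3 - 17*(6 + 13)/3 - 10/3*127 + (⅓)*(6 + 13)*127) - 35634) = -10895*((176/3 - 17/3*19 - 1270/3 + (⅓)*19*127) - 35634) = -10895*((176/3 - 323/3 - 1270/3 + 2413/3) - 35634) = -10895*(332 - 35634) = -10895*(-35302) = 384615290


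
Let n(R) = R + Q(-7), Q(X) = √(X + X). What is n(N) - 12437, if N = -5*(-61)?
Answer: -12132 + I*√14 ≈ -12132.0 + 3.7417*I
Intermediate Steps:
N = 305
Q(X) = √2*√X (Q(X) = √(2*X) = √2*√X)
n(R) = R + I*√14 (n(R) = R + √2*√(-7) = R + √2*(I*√7) = R + I*√14)
n(N) - 12437 = (305 + I*√14) - 12437 = -12132 + I*√14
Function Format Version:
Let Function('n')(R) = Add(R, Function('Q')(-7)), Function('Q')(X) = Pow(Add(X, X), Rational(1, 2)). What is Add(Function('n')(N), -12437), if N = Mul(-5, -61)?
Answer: Add(-12132, Mul(I, Pow(14, Rational(1, 2)))) ≈ Add(-12132., Mul(3.7417, I))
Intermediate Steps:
N = 305
Function('Q')(X) = Mul(Pow(2, Rational(1, 2)), Pow(X, Rational(1, 2))) (Function('Q')(X) = Pow(Mul(2, X), Rational(1, 2)) = Mul(Pow(2, Rational(1, 2)), Pow(X, Rational(1, 2))))
Function('n')(R) = Add(R, Mul(I, Pow(14, Rational(1, 2)))) (Function('n')(R) = Add(R, Mul(Pow(2, Rational(1, 2)), Pow(-7, Rational(1, 2)))) = Add(R, Mul(Pow(2, Rational(1, 2)), Mul(I, Pow(7, Rational(1, 2))))) = Add(R, Mul(I, Pow(14, Rational(1, 2)))))
Add(Function('n')(N), -12437) = Add(Add(305, Mul(I, Pow(14, Rational(1, 2)))), -12437) = Add(-12132, Mul(I, Pow(14, Rational(1, 2))))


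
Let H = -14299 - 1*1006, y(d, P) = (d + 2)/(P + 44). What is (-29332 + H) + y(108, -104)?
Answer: -267833/6 ≈ -44639.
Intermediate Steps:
y(d, P) = (2 + d)/(44 + P)
H = -15305 (H = -14299 - 1006 = -15305)
(-29332 + H) + y(108, -104) = (-29332 - 15305) + (2 + 108)/(44 - 104) = -44637 + 110/(-60) = -44637 - 1/60*110 = -44637 - 11/6 = -267833/6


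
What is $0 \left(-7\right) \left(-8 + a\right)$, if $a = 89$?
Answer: $0$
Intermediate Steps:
$0 \left(-7\right) \left(-8 + a\right) = 0 \left(-7\right) \left(-8 + 89\right) = 0 \cdot 81 = 0$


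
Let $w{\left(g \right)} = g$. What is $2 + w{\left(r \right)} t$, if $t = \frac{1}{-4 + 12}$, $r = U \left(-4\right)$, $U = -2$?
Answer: $3$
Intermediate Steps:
$r = 8$ ($r = \left(-2\right) \left(-4\right) = 8$)
$t = \frac{1}{8} \approx 0.125$
$2 + w{\left(r \right)} t = 2 + 8 \cdot \frac{1}{8} = 2 + 1 = 3$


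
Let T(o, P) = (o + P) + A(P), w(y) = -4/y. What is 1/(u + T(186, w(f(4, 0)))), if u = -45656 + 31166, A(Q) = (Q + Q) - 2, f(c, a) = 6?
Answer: -1/14308 ≈ -6.9891e-5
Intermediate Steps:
A(Q) = -2 + 2*Q (A(Q) = 2*Q - 2 = -2 + 2*Q)
T(o, P) = -2 + o + 3*P (T(o, P) = (o + P) + (-2 + 2*P) = (P + o) + (-2 + 2*P) = -2 + o + 3*P)
u = -14490
1/(u + T(186, w(f(4, 0)))) = 1/(-14490 + (-2 + 186 + 3*(-4/6))) = 1/(-14490 + (-2 + 186 + 3*(-4*⅙))) = 1/(-14490 + (-2 + 186 + 3*(-⅔))) = 1/(-14490 + (-2 + 186 - 2)) = 1/(-14490 + 182) = 1/(-14308) = -1/14308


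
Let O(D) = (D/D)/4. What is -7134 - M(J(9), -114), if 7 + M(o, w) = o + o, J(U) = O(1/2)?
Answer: -14255/2 ≈ -7127.5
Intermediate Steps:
O(D) = ¼ (O(D) = 1*(¼) = ¼)
J(U) = ¼
M(o, w) = -7 + 2*o (M(o, w) = -7 + (o + o) = -7 + 2*o)
-7134 - M(J(9), -114) = -7134 - (-7 + 2*(¼)) = -7134 - (-7 + ½) = -7134 - 1*(-13/2) = -7134 + 13/2 = -14255/2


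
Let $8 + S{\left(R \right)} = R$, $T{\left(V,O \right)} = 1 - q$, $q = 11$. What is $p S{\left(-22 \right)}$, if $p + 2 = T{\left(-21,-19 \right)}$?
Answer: $360$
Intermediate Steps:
$T{\left(V,O \right)} = -10$ ($T{\left(V,O \right)} = 1 - 11 = -10$)
$p = -12$ ($p = -2 - 10 = -12$)
$S{\left(R \right)} = -8 + R$
$p S{\left(-22 \right)} = - 12 \left(-8 - 22\right) = \left(-12\right) \left(-30\right) = 360$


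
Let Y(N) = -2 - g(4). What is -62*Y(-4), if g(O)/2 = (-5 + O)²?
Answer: 248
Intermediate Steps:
g(O) = 2*(-5 + O)²
Y(N) = -4 (Y(N) = -2 - 2*(-5 + 4)² = -2 - 2*(-1)² = -2 - 2 = -4)
-62*Y(-4) = -62*(-4) = 248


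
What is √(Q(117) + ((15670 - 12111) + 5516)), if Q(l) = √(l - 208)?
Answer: √(9075 + I*√91) ≈ 95.263 + 0.0501*I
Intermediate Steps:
Q(l) = √(-208 + l)
√(Q(117) + ((15670 - 12111) + 5516)) = √(√(-208 + 117) + ((15670 - 12111) + 5516)) = √(√(-91) + (3559 + 5516)) = √(I*√91 + 9075) = √(9075 + I*√91)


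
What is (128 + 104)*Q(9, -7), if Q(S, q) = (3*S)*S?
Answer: 56376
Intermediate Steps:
Q(S, q) = 3*S**2
(128 + 104)*Q(9, -7) = (128 + 104)*(3*9**2) = 232*(3*81) = 232*243 = 56376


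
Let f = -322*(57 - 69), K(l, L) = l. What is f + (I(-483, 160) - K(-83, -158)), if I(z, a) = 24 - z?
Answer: 4454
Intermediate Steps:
f = 3864 (f = -322*(-12) = 3864)
f + (I(-483, 160) - K(-83, -158)) = 3864 + ((24 - 1*(-483)) - 1*(-83)) = 3864 + ((24 + 483) + 83) = 3864 + (507 + 83) = 3864 + 590 = 4454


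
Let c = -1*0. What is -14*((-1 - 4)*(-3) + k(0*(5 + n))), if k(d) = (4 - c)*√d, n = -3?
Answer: -210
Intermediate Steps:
c = 0
k(d) = 4*√d (k(d) = (4 - 1*0)*√d = (4 + 0)*√d = 4*√d)
-14*((-1 - 4)*(-3) + k(0*(5 + n))) = -14*((-1 - 4)*(-3) + 4*√(0*(5 - 3))) = -14*(-5*(-3) + 4*√(0*2)) = -14*(15 + 4*√0) = -14*(15 + 4*0) = -14*(15 + 0) = -14*15 = -210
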